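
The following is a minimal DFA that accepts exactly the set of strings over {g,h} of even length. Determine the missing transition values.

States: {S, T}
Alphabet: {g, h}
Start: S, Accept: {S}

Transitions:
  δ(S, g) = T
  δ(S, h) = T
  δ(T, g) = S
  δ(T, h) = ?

From the language and accept set, identify what each state tracks — S: even length so far; T: odd length so far.
Each missing δ(q, a) is the state matching the new tracked value after reading a.
δ(T, h) = S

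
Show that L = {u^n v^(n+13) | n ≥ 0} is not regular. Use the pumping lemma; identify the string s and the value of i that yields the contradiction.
Assume L is regular with pumping length p. Idea: pumping the u-block breaks the fixed offset of 13.
Choose s = u^p v^(p+13) ∈ L. By the pumping lemma, s = xyz with |xy| ≤ p, |y| > 0, so y = u^k with k ≥ 1. Then xy²z = u^(p+k) v^(p+13). For this to be in L we would need p+13 = (p+k)+13, i.e. k = 0, contradicting k ≥ 1. So xy²z ∉ L.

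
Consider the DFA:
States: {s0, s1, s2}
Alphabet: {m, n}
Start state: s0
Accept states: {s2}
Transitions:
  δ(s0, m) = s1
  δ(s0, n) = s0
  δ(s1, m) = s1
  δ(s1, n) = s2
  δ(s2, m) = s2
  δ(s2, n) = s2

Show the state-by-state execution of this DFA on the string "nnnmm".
read 'n': s0 → s0
  read 'n': s0 → s0
  read 'n': s0 → s0
  read 'm': s0 → s1
  read 'm': s1 → s1
s0 -> s0 -> s0 -> s0 -> s1 -> s1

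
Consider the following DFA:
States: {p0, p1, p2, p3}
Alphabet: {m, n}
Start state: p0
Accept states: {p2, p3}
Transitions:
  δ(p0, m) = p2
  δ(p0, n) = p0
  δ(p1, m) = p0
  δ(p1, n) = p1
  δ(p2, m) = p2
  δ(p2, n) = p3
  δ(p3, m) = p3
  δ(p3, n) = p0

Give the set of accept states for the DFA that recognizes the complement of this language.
Complement accept states = All states \ Original accept states
= {p0, p1, p2, p3} \ {p2, p3}
{p0, p1}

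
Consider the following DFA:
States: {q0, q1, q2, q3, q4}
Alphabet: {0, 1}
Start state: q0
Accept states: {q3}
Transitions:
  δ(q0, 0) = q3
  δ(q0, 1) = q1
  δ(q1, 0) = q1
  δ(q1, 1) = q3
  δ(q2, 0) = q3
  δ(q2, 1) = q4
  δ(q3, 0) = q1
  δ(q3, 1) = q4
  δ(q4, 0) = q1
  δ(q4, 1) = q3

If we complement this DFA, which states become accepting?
Complement accept states = All states \ Original accept states
= {q0, q1, q2, q3, q4} \ {q3}
{q0, q1, q2, q4}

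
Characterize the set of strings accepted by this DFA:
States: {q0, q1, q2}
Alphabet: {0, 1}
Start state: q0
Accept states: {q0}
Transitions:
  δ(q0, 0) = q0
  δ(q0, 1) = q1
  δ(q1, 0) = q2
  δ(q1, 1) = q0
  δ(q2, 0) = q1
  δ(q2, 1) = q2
Testing a few strings:
  '1' → reject
  '1110' → reject
  '111' → reject
  '01' → reject
State roles: q0=value ≡ 0 (mod 3); q1=value ≡ 1 (mod 3); q2=value ≡ 2 (mod 3)
All binary strings representing a multiple of 3 (read in base 2; leading zeros allowed and ε counts as 0)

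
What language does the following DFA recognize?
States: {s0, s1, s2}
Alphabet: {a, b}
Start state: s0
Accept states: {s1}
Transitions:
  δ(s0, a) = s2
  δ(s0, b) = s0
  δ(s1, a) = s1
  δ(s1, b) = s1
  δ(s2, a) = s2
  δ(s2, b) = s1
Testing a few strings:
  'ba' → reject
  'aa' → reject
  'abb' → accept
  'bbaa' → reject
State roles: s0=no a seen yet; s1=substring ab seen; s2=seen a a, waiting for b
All strings over {a,b} containing the substring ab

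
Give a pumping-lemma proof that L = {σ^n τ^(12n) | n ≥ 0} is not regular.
Assume L is regular with pumping length p. Idea: pumping the σ-block breaks the 1:12 ratio.
Choose s = σ^p τ^(12p) (length 13p ≥ p). By the pumping lemma, s = xyz with |xy| ≤ p, |y| > 0, so y = σ^k with k ≥ 1. Then xy²z = σ^(p+k) τ^(12p). For this to be in L we would need 12p = 12(p+k), i.e. 12k = 0, contradicting k ≥ 1. So xy²z ∉ L.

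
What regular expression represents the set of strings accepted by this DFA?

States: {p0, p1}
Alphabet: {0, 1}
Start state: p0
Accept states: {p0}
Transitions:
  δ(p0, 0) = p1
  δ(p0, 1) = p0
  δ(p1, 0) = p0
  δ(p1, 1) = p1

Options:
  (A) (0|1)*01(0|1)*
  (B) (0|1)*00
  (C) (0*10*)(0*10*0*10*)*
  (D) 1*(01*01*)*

Check each option against the DFA on short strings; one disagreement eliminates an option:
  (A) (0|1)*01(0|1)*: on ε the DFA stays in p0 and accepts (p0 ∈ Accept), but the regex does not match it → eliminate
  (B) (0|1)*00: on ε the DFA stays in p0 and accepts (p0 ∈ Accept), but the regex does not match it → eliminate
  (C) (0*10*)(0*10*0*10*)*: on ε the DFA stays in p0 and accepts (p0 ∈ Accept), but the regex does not match it → eliminate
  (D) 1*(01*01*)*: agrees with the DFA on every string of length ≤ 6
Only (D) is consistent with the DFA.
(D) 1*(01*01*)*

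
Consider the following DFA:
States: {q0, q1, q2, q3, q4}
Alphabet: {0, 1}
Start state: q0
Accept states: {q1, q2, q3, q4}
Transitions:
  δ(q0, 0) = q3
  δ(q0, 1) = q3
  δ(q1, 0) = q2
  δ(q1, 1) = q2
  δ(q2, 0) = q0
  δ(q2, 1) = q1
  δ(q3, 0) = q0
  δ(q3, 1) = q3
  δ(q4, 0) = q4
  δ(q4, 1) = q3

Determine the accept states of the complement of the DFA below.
Complement accept states = All states \ Original accept states
= {q0, q1, q2, q3, q4} \ {q1, q2, q3, q4}
{q0}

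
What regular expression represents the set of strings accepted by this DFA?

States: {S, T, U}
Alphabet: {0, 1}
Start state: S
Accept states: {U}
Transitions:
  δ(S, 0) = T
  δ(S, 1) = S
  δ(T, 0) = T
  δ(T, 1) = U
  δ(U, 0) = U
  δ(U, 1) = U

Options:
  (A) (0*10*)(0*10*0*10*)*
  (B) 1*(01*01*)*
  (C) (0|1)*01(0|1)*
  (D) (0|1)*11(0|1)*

Check each option against the DFA on short strings; one disagreement eliminates an option:
  (A) (0*10*)(0*10*0*10*)*: on '1' the DFA goes S → S and rejects (S ∉ Accept), but the regex matches it → eliminate
  (B) 1*(01*01*)*: on ε the DFA stays in S and rejects (S ∉ Accept), but the regex matches it → eliminate
  (C) (0|1)*01(0|1)*: agrees with the DFA on every string of length ≤ 6
  (D) (0|1)*11(0|1)*: on '01' the DFA goes S → T → U and accepts (U ∈ Accept), but the regex does not match it → eliminate
Only (C) is consistent with the DFA.
(C) (0|1)*01(0|1)*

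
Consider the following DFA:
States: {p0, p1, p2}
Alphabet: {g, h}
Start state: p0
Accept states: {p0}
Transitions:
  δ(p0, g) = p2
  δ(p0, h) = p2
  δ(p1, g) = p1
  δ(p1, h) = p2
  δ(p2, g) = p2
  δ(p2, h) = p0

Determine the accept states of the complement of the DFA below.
Complement accept states = All states \ Original accept states
= {p0, p1, p2} \ {p0}
{p1, p2}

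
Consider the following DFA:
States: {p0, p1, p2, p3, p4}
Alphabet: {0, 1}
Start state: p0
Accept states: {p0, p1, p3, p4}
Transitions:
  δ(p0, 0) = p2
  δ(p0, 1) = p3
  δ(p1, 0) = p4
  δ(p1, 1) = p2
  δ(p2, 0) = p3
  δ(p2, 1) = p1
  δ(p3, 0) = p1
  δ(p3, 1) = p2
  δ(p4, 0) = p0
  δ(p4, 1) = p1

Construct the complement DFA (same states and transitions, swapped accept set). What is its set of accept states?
Complement accept states = All states \ Original accept states
= {p0, p1, p2, p3, p4} \ {p0, p1, p3, p4}
{p2}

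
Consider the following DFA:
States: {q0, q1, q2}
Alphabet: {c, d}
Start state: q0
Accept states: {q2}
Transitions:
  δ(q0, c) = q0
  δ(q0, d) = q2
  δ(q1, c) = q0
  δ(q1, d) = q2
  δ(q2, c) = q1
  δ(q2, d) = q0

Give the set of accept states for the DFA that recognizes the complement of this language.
Complement accept states = All states \ Original accept states
= {q0, q1, q2} \ {q2}
{q0, q1}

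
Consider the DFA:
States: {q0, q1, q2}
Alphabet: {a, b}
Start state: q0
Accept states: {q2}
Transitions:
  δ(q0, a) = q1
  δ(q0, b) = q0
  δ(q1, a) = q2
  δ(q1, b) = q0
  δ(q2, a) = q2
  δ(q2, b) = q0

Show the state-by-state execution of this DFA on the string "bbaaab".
read 'b': q0 → q0
  read 'b': q0 → q0
  read 'a': q0 → q1
  read 'a': q1 → q2
  read 'a': q2 → q2
  read 'b': q2 → q0
q0 -> q0 -> q0 -> q1 -> q2 -> q2 -> q0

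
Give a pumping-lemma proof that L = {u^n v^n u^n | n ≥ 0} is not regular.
Assume L is regular with pumping length p. Idea: pumping the first u-block unbalances it against the other two.
Choose s = u^p v^p u^p ∈ L (|s| = 3p ≥ p). By the pumping lemma, s = xyz with |xy| ≤ p, |y| > 0, so y = u^k with k ≥ 1, inside the first u-block. Then xy²z = u^(p+k) v^p u^p. The first block has length p+k ≠ p, so the three block lengths are no longer equal and xy²z ∉ L.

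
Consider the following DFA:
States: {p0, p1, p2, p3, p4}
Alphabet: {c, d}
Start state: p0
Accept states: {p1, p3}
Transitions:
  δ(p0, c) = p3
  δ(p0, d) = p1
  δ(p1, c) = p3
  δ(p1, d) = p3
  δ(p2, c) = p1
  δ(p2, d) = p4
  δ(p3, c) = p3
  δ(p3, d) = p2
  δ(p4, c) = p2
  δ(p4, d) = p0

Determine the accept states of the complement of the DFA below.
Complement accept states = All states \ Original accept states
= {p0, p1, p2, p3, p4} \ {p1, p3}
{p0, p2, p4}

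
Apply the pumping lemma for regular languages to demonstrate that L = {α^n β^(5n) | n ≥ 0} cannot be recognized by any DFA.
Assume L is regular with pumping length p. Idea: pumping the α-block breaks the 1:5 ratio.
Choose s = α^p β^(5p) (length 6p ≥ p). By the pumping lemma, s = xyz with |xy| ≤ p, |y| > 0, so y = α^k with k ≥ 1. Then xy²z = α^(p+k) β^(5p). For this to be in L we would need 5p = 5(p+k), i.e. 5k = 0, contradicting k ≥ 1. So xy²z ∉ L.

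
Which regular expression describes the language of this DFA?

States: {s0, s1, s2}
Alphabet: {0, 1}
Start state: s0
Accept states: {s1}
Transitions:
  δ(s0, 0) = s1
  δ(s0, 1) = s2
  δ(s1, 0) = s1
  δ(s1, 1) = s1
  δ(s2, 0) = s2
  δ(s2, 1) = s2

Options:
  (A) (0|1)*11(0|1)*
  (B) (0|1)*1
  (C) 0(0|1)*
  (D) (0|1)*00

Check each option against the DFA on short strings; one disagreement eliminates an option:
  (A) (0|1)*11(0|1)*: on '0' the DFA goes s0 → s1 and accepts (s1 ∈ Accept), but the regex does not match it → eliminate
  (B) (0|1)*1: on '0' the DFA goes s0 → s1 and accepts (s1 ∈ Accept), but the regex does not match it → eliminate
  (C) 0(0|1)*: agrees with the DFA on every string of length ≤ 6
  (D) (0|1)*00: on '0' the DFA goes s0 → s1 and accepts (s1 ∈ Accept), but the regex does not match it → eliminate
Only (C) is consistent with the DFA.
(C) 0(0|1)*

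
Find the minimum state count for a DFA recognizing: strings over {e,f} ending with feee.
By Myhill–Nerode, count the distinguishable equivalence classes: 5 classes — one per longest suffix of the input that is a prefix of 'feee' (lengths 0 through 4); only the length-4 class is accepting.
5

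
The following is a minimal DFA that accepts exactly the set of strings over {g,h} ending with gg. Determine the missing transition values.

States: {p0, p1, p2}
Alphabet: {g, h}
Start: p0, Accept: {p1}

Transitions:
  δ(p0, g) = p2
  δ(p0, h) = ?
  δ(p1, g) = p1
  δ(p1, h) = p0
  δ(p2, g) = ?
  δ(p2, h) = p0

From the language and accept set, identify what each state tracks — p0: last symbol not g; p1: two trailing g's; p2: one trailing g.
Each missing δ(q, a) is the state matching the new tracked value after reading a.
δ(p0, h) = p0; δ(p2, g) = p1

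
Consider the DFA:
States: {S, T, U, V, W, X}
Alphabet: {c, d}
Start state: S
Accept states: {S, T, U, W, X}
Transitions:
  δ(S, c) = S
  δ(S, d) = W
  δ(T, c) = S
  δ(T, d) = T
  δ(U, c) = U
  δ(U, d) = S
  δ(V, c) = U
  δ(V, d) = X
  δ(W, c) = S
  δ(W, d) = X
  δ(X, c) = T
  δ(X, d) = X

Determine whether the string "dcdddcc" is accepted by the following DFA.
Processing string "dcdddcc":
  S --d--> W
  W --c--> S
  S --d--> W
  W --d--> X
  X --d--> X
  X --c--> T
  T --c--> S
Final state: S
Accept states: {S, T, U, W, X}
Yes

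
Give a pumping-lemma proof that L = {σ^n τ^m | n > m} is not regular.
Assume L is regular with pumping length p. Idea: pumping down the σ-block drops the σ-count to at most the τ-count.
Choose s = σ^(p+1) τ^p ∈ L (|s| = 2p+1 ≥ p). By the pumping lemma, s = xyz with |xy| ≤ p, |y| > 0, so y = σ^k with k ≥ 1. Take i = 0: xz = σ^(p+1−k) τ^p. Since k ≥ 1, p+1−k ≤ p, so the number of σ's is no longer strictly greater than the number of τ's, hence xz ∉ L.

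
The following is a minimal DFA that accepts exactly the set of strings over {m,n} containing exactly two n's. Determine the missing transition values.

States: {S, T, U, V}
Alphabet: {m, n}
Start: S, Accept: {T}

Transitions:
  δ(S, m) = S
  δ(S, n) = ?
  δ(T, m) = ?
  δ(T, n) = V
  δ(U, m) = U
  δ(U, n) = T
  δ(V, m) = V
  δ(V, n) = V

From the language and accept set, identify what each state tracks — S: zero n's; T: two n's; U: one n; V: ≥ three n's (dead).
Each missing δ(q, a) is the state matching the new tracked value after reading a.
δ(S, n) = U; δ(T, m) = T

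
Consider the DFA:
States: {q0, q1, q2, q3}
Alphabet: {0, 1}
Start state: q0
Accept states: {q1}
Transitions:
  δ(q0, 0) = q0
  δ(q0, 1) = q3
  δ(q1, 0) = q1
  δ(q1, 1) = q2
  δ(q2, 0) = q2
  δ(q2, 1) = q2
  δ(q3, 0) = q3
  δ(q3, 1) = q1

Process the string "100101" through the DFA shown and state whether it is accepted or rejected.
Processing string "100101":
  q0 --1--> q3
  q3 --0--> q3
  q3 --0--> q3
  q3 --1--> q1
  q1 --0--> q1
  q1 --1--> q2
Final state: q2
Accept states: {q1}
No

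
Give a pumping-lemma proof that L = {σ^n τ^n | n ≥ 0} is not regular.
Assume L is regular with pumping length p. Idea: pumping the σ-block changes the count balance.
Choose s = σ^p τ^p (length 2p ≥ p). By the pumping lemma, s = xyz with |xy| ≤ p, |y| > 0. So y = σ^k for some k > 0 (since xy is entirely within the σ's). Pumping gives xy²z = σ^(p+k) τ^p, which is not in L since p+k ≠ p.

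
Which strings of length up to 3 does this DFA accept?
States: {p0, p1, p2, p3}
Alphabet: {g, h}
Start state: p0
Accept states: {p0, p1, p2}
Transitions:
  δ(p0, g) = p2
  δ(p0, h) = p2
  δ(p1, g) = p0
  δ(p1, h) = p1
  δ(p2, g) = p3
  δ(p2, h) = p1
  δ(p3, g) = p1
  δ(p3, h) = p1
ε, g, h, gh, hh, ggg, ggh, ghg, ghh, hgg, hgh, hhg, hhh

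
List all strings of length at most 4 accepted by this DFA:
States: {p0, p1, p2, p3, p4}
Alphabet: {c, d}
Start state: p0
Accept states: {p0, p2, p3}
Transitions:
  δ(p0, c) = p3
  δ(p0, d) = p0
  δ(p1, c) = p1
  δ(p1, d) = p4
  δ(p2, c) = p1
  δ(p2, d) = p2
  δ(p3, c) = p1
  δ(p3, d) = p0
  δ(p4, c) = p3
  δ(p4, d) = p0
ε, c, d, cd, dc, dd, cdc, cdd, dcd, ddc, ddd, ccdc, ccdd, cdcd, cddc, cddd, dcdc, dcdd, ddcd, dddc, dddd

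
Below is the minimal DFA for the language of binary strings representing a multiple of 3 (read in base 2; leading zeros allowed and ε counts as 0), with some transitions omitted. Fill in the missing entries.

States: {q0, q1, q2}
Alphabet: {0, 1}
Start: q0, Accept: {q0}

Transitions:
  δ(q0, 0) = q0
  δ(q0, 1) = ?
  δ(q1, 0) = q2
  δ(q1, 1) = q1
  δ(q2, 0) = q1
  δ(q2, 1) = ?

From the language and accept set, identify what each state tracks — q0: value ≡ 0 (mod 3); q1: value ≡ 2 (mod 3); q2: value ≡ 1 (mod 3).
Each missing δ(q, a) is the state matching the new tracked value after reading a.
δ(q0, 1) = q2; δ(q2, 1) = q0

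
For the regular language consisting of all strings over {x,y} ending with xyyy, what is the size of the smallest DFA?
By Myhill–Nerode, count the distinguishable equivalence classes: 5 classes — one per longest suffix of the input that is a prefix of 'xyyy' (lengths 0 through 4); only the length-4 class is accepting.
5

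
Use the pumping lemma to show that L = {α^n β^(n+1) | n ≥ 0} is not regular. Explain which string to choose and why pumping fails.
Assume L is regular with pumping length p. Idea: pumping the α-block breaks the fixed offset of 1.
Choose s = α^p β^(p+1) ∈ L. By the pumping lemma, s = xyz with |xy| ≤ p, |y| > 0, so y = α^k with k ≥ 1. Then xy²z = α^(p+k) β^(p+1). For this to be in L we would need p+1 = (p+k)+1, i.e. k = 0, contradicting k ≥ 1. So xy²z ∉ L.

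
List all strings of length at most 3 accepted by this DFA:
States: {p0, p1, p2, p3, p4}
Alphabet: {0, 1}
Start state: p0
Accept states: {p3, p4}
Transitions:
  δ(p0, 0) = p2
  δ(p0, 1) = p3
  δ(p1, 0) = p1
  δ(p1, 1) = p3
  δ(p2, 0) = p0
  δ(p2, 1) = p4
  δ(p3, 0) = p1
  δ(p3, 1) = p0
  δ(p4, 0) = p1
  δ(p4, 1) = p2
1, 01, 001, 101, 111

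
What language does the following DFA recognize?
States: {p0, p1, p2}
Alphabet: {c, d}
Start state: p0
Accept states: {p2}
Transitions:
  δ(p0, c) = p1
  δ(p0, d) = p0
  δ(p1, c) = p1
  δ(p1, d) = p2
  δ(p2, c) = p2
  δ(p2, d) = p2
Testing a few strings:
  'c' → reject
  'ddd' → reject
  'ccc' → reject
  'cc' → reject
State roles: p0=no c seen yet; p1=seen a c, waiting for d; p2=substring cd seen
All strings over {c,d} containing the substring cd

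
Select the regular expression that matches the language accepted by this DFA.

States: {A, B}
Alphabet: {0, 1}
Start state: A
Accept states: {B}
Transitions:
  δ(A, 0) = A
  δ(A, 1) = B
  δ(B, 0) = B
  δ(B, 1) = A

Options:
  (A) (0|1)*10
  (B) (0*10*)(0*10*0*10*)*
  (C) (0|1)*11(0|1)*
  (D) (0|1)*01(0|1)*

Check each option against the DFA on short strings; one disagreement eliminates an option:
  (A) (0|1)*10: on '1' the DFA goes A → B and accepts (B ∈ Accept), but the regex does not match it → eliminate
  (B) (0*10*)(0*10*0*10*)*: agrees with the DFA on every string of length ≤ 6
  (C) (0|1)*11(0|1)*: on '1' the DFA goes A → B and accepts (B ∈ Accept), but the regex does not match it → eliminate
  (D) (0|1)*01(0|1)*: on '1' the DFA goes A → B and accepts (B ∈ Accept), but the regex does not match it → eliminate
Only (B) is consistent with the DFA.
(B) (0*10*)(0*10*0*10*)*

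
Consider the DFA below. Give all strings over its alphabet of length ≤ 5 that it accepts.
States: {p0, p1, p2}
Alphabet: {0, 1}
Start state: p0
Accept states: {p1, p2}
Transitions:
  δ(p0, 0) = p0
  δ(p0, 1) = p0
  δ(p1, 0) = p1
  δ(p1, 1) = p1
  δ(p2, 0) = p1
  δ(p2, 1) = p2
None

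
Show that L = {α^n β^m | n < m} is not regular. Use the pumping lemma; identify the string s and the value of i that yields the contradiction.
Assume L is regular with pumping length p. Idea: pumping up the α-block makes the α-count reach the β-count.
Choose s = α^p β^(p+1) ∈ L. By the pumping lemma, s = xyz with |xy| ≤ p, |y| > 0, so y = α^k with k ≥ 1. Then xy²z = α^(p+k) β^(p+1). Since p+k ≥ p+1, the number of α's is no longer strictly less than the number of β's, so xy²z ∉ L.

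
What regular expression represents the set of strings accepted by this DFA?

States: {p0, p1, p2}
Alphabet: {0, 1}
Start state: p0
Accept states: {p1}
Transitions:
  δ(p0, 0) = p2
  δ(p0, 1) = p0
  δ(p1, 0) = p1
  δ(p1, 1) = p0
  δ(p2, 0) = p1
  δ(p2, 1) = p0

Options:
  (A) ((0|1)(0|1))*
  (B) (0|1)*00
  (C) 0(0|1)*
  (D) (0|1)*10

Check each option against the DFA on short strings; one disagreement eliminates an option:
  (A) ((0|1)(0|1))*: on ε the DFA stays in p0 and rejects (p0 ∉ Accept), but the regex matches it → eliminate
  (B) (0|1)*00: agrees with the DFA on every string of length ≤ 6
  (C) 0(0|1)*: on '0' the DFA goes p0 → p2 and rejects (p2 ∉ Accept), but the regex matches it → eliminate
  (D) (0|1)*10: on '00' the DFA goes p0 → p2 → p1 and accepts (p1 ∈ Accept), but the regex does not match it → eliminate
Only (B) is consistent with the DFA.
(B) (0|1)*00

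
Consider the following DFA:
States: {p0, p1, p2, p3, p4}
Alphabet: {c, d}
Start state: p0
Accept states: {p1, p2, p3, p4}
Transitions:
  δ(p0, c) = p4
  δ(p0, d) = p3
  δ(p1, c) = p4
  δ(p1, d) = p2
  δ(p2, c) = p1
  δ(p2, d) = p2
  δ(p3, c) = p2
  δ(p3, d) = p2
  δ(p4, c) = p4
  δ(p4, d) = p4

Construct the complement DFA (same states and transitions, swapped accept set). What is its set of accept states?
Complement accept states = All states \ Original accept states
= {p0, p1, p2, p3, p4} \ {p1, p2, p3, p4}
{p0}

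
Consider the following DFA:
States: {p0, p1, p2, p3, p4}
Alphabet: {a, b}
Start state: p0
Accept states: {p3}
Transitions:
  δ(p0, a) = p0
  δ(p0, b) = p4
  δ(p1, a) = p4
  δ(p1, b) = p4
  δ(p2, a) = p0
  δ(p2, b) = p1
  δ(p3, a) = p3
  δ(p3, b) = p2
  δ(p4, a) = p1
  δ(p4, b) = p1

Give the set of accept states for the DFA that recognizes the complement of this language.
Complement accept states = All states \ Original accept states
= {p0, p1, p2, p3, p4} \ {p3}
{p0, p1, p2, p4}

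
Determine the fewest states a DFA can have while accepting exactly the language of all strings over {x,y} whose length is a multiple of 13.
By Myhill–Nerode, count the distinguishable equivalence classes: 13 classes — one per residue of the length mod 13; class i is distinguished from class j by any string of length (13 − i) mod 13.
13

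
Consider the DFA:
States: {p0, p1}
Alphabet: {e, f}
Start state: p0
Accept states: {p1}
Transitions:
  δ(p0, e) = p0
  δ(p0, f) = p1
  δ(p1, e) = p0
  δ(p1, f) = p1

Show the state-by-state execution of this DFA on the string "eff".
read 'e': p0 → p0
  read 'f': p0 → p1
  read 'f': p1 → p1
p0 -> p0 -> p1 -> p1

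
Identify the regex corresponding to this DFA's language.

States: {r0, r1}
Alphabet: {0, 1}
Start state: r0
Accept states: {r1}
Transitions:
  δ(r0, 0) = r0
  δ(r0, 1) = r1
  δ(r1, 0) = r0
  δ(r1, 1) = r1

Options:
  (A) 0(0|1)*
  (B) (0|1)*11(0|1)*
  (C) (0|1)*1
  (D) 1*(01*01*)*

Check each option against the DFA on short strings; one disagreement eliminates an option:
  (A) 0(0|1)*: on '0' the DFA goes r0 → r0 and rejects (r0 ∉ Accept), but the regex matches it → eliminate
  (B) (0|1)*11(0|1)*: on '1' the DFA goes r0 → r1 and accepts (r1 ∈ Accept), but the regex does not match it → eliminate
  (C) (0|1)*1: agrees with the DFA on every string of length ≤ 6
  (D) 1*(01*01*)*: on ε the DFA stays in r0 and rejects (r0 ∉ Accept), but the regex matches it → eliminate
Only (C) is consistent with the DFA.
(C) (0|1)*1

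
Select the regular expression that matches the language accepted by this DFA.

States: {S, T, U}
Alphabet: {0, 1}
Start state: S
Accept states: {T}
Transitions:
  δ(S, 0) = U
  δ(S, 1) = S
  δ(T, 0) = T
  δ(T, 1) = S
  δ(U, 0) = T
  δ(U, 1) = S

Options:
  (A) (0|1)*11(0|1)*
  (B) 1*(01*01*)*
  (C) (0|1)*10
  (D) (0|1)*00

Check each option against the DFA on short strings; one disagreement eliminates an option:
  (A) (0|1)*11(0|1)*: on '00' the DFA goes S → U → T and accepts (T ∈ Accept), but the regex does not match it → eliminate
  (B) 1*(01*01*)*: on ε the DFA stays in S and rejects (S ∉ Accept), but the regex matches it → eliminate
  (C) (0|1)*10: on '00' the DFA goes S → U → T and accepts (T ∈ Accept), but the regex does not match it → eliminate
  (D) (0|1)*00: agrees with the DFA on every string of length ≤ 6
Only (D) is consistent with the DFA.
(D) (0|1)*00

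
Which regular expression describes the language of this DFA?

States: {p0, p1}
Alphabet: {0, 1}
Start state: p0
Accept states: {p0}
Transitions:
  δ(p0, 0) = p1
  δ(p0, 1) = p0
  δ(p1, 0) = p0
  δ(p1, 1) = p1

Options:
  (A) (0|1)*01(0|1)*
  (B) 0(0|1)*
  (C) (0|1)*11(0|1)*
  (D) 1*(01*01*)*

Check each option against the DFA on short strings; one disagreement eliminates an option:
  (A) (0|1)*01(0|1)*: on ε the DFA stays in p0 and accepts (p0 ∈ Accept), but the regex does not match it → eliminate
  (B) 0(0|1)*: on ε the DFA stays in p0 and accepts (p0 ∈ Accept), but the regex does not match it → eliminate
  (C) (0|1)*11(0|1)*: on ε the DFA stays in p0 and accepts (p0 ∈ Accept), but the regex does not match it → eliminate
  (D) 1*(01*01*)*: agrees with the DFA on every string of length ≤ 6
Only (D) is consistent with the DFA.
(D) 1*(01*01*)*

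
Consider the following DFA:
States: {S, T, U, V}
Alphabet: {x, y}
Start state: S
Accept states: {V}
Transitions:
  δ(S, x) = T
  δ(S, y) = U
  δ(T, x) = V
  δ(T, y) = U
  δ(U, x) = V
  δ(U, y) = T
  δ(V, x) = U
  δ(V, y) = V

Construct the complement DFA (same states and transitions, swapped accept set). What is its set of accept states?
Complement accept states = All states \ Original accept states
= {S, T, U, V} \ {V}
{S, T, U}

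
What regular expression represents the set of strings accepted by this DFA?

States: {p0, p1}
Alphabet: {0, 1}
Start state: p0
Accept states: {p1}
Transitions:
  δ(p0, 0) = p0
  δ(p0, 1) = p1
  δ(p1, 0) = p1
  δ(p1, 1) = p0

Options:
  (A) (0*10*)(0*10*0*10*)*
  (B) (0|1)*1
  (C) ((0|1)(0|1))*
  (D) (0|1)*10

Check each option against the DFA on short strings; one disagreement eliminates an option:
  (A) (0*10*)(0*10*0*10*)*: agrees with the DFA on every string of length ≤ 6
  (B) (0|1)*1: on '10' the DFA goes p0 → p1 → p1 and accepts (p1 ∈ Accept), but the regex does not match it → eliminate
  (C) ((0|1)(0|1))*: on ε the DFA stays in p0 and rejects (p0 ∉ Accept), but the regex matches it → eliminate
  (D) (0|1)*10: on '1' the DFA goes p0 → p1 and accepts (p1 ∈ Accept), but the regex does not match it → eliminate
Only (A) is consistent with the DFA.
(A) (0*10*)(0*10*0*10*)*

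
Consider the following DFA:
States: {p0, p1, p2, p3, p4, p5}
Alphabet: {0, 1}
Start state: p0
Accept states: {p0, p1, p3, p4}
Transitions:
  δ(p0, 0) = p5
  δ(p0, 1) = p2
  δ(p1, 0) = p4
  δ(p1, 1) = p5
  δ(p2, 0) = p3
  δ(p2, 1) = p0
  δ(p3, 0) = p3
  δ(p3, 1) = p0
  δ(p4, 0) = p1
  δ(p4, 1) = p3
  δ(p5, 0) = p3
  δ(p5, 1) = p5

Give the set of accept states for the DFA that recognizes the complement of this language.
Complement accept states = All states \ Original accept states
= {p0, p1, p2, p3, p4, p5} \ {p0, p1, p3, p4}
{p2, p5}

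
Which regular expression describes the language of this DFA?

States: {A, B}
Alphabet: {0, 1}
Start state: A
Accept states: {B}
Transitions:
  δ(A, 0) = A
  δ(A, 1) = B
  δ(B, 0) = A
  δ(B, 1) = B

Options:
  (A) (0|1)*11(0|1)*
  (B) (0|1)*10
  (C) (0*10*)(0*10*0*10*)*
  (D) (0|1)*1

Check each option against the DFA on short strings; one disagreement eliminates an option:
  (A) (0|1)*11(0|1)*: on '1' the DFA goes A → B and accepts (B ∈ Accept), but the regex does not match it → eliminate
  (B) (0|1)*10: on '1' the DFA goes A → B and accepts (B ∈ Accept), but the regex does not match it → eliminate
  (C) (0*10*)(0*10*0*10*)*: on '10' the DFA goes A → B → A and rejects (A ∉ Accept), but the regex matches it → eliminate
  (D) (0|1)*1: agrees with the DFA on every string of length ≤ 6
Only (D) is consistent with the DFA.
(D) (0|1)*1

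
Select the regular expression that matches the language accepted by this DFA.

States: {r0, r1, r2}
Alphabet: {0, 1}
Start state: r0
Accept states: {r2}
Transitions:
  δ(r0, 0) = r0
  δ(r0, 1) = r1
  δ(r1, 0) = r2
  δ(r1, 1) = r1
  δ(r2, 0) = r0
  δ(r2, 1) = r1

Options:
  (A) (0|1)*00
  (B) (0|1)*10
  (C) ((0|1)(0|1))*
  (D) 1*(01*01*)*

Check each option against the DFA on short strings; one disagreement eliminates an option:
  (A) (0|1)*00: on '00' the DFA goes r0 → r0 → r0 and rejects (r0 ∉ Accept), but the regex matches it → eliminate
  (B) (0|1)*10: agrees with the DFA on every string of length ≤ 6
  (C) ((0|1)(0|1))*: on ε the DFA stays in r0 and rejects (r0 ∉ Accept), but the regex matches it → eliminate
  (D) 1*(01*01*)*: on ε the DFA stays in r0 and rejects (r0 ∉ Accept), but the regex matches it → eliminate
Only (B) is consistent with the DFA.
(B) (0|1)*10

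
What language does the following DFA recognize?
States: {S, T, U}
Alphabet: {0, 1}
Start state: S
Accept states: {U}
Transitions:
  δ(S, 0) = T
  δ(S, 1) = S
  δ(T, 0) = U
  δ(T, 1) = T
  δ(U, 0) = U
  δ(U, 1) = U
Testing a few strings:
  '0' → reject
  '001' → accept
  '01' → reject
  '0000' → accept
State roles: S=zero 0's seen; T=one 0 seen; U=≥ two 0's seen
All binary strings containing at least two 0's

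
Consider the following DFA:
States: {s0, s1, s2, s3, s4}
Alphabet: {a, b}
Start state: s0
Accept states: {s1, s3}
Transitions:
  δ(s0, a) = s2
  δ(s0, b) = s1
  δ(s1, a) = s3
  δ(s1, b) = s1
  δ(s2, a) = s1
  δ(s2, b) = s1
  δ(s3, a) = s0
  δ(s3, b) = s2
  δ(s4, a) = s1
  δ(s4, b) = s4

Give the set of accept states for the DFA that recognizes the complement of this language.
Complement accept states = All states \ Original accept states
= {s0, s1, s2, s3, s4} \ {s1, s3}
{s0, s2, s4}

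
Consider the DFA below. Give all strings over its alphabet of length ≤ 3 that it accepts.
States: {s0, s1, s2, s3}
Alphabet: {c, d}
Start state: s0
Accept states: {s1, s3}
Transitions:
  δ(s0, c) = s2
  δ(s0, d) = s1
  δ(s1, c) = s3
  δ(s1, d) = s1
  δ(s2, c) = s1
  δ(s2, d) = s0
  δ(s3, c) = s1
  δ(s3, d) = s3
d, cc, dc, dd, ccc, ccd, cdd, dcc, dcd, ddc, ddd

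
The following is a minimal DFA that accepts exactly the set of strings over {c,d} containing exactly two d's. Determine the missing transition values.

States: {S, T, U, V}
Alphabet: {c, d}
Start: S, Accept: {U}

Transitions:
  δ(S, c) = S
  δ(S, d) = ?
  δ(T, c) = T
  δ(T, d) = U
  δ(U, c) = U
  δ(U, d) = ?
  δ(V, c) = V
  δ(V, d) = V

From the language and accept set, identify what each state tracks — S: zero d's; T: one d; U: two d's; V: ≥ three d's (dead).
Each missing δ(q, a) is the state matching the new tracked value after reading a.
δ(S, d) = T; δ(U, d) = V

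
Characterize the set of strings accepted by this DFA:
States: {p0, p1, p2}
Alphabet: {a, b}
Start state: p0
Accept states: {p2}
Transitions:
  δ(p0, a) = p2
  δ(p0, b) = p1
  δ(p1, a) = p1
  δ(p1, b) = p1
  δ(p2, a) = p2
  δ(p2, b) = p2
Testing a few strings:
  'bab' → reject
  'ba' → reject
  'aab' → accept
  'baa' → reject
State roles: p0=no input read; p1=started with b (dead); p2=started with a
All strings over {a,b} starting with a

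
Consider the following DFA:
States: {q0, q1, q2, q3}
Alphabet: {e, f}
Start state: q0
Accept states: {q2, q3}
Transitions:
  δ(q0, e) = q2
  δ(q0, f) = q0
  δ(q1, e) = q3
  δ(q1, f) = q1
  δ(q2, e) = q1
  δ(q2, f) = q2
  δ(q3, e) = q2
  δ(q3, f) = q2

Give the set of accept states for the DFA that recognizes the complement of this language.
Complement accept states = All states \ Original accept states
= {q0, q1, q2, q3} \ {q2, q3}
{q0, q1}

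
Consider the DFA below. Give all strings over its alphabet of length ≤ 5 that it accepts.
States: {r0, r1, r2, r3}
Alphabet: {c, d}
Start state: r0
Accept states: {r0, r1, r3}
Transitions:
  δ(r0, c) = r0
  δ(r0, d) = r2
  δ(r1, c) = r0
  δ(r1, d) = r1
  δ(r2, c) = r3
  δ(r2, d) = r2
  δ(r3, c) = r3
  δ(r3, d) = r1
ε, c, cc, dc, ccc, cdc, dcc, dcd, ddc, cccc, ccdc, cdcc, cdcd, cddc, dccc, dccd, dcdc, dcdd, ddcc, ddcd, dddc, ccccc, cccdc, ccdcc, ccdcd, ccddc, cdccc, cdccd, cdcdc, cdcdd, cddcc, cddcd, cdddc, dcccc, dcccd, dccdc, dccdd, dcdcc, dcddc, dcddd, ddccc, ddccd, ddcdc, ddcdd, dddcc, dddcd, ddddc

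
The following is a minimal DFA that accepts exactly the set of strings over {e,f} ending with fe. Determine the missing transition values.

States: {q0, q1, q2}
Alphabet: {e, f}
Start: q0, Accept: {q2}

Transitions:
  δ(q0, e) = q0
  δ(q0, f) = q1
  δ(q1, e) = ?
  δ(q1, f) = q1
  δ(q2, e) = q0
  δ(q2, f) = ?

From the language and accept set, identify what each state tracks — q0: no suffix match; q1: one trailing f; q2: suffix is fe.
Each missing δ(q, a) is the state matching the new tracked value after reading a.
δ(q1, e) = q2; δ(q2, f) = q1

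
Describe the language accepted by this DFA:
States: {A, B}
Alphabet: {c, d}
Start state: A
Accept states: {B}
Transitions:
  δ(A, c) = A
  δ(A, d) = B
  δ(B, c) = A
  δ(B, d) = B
Testing a few strings:
  'c' → reject
  'dc' → reject
  'dd' → accept
  'd' → accept
State roles: A=last symbol not d; B=last symbol is d
All strings over {c,d} ending with d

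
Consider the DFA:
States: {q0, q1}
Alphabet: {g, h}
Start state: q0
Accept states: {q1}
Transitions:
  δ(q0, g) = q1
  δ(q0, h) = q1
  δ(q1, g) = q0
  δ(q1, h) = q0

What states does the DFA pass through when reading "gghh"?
read 'g': q0 → q1
  read 'g': q1 → q0
  read 'h': q0 → q1
  read 'h': q1 → q0
q0 -> q1 -> q0 -> q1 -> q0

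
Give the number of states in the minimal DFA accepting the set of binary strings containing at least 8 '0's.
By Myhill–Nerode, count the distinguishable equivalence classes: 9 classes — having seen 0, 1, …, 7, or ≥8 copies of '0'; any two classes i < j (j ≤ 8) are distinguished by the string 0^(8−j), which takes class j to 8 copies (accepted) but leaves class i below 8 (rejected).
9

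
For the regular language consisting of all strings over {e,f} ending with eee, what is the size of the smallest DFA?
By Myhill–Nerode, count the distinguishable equivalence classes: 4 classes — one per longest suffix of the input that is a prefix of 'eee' (lengths 0 through 3); only the length-3 class is accepting.
4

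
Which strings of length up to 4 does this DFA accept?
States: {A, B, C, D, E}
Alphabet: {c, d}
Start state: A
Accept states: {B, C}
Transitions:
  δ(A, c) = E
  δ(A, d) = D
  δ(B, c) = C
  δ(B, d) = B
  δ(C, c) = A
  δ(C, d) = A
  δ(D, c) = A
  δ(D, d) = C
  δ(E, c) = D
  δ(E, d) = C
cd, dd, ccd, dccd, dcdd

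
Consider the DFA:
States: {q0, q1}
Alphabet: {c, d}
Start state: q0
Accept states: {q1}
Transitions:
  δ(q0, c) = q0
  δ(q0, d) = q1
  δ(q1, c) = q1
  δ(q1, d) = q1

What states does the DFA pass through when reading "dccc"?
read 'd': q0 → q1
  read 'c': q1 → q1
  read 'c': q1 → q1
  read 'c': q1 → q1
q0 -> q1 -> q1 -> q1 -> q1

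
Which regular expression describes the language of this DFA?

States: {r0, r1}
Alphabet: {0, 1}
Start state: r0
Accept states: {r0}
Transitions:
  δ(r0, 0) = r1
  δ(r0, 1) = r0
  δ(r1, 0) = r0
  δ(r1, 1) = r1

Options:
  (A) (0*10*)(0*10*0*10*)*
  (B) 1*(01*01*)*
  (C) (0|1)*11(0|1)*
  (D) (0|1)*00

Check each option against the DFA on short strings; one disagreement eliminates an option:
  (A) (0*10*)(0*10*0*10*)*: on ε the DFA stays in r0 and accepts (r0 ∈ Accept), but the regex does not match it → eliminate
  (B) 1*(01*01*)*: agrees with the DFA on every string of length ≤ 6
  (C) (0|1)*11(0|1)*: on ε the DFA stays in r0 and accepts (r0 ∈ Accept), but the regex does not match it → eliminate
  (D) (0|1)*00: on ε the DFA stays in r0 and accepts (r0 ∈ Accept), but the regex does not match it → eliminate
Only (B) is consistent with the DFA.
(B) 1*(01*01*)*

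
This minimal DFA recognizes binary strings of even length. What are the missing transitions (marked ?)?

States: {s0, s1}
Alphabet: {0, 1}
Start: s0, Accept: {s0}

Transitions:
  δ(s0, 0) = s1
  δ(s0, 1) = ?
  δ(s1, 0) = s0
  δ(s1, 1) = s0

From the language and accept set, identify what each state tracks — s0: even length so far; s1: odd length so far.
Each missing δ(q, a) is the state matching the new tracked value after reading a.
δ(s0, 1) = s1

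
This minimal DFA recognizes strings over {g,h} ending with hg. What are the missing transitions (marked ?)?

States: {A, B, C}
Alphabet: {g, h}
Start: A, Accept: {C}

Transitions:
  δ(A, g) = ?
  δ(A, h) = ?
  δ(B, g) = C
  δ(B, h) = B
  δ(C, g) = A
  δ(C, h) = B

From the language and accept set, identify what each state tracks — A: no suffix match; B: one trailing h; C: suffix is hg.
Each missing δ(q, a) is the state matching the new tracked value after reading a.
δ(A, g) = A; δ(A, h) = B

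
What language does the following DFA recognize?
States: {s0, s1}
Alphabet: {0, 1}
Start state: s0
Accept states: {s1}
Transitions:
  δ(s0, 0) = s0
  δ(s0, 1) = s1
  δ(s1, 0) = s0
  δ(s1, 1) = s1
Testing a few strings:
  '1' → accept
  '0' → reject
  '010' → reject
  '11' → accept
State roles: s0=last symbol not 1; s1=last symbol is 1
All binary strings ending with 1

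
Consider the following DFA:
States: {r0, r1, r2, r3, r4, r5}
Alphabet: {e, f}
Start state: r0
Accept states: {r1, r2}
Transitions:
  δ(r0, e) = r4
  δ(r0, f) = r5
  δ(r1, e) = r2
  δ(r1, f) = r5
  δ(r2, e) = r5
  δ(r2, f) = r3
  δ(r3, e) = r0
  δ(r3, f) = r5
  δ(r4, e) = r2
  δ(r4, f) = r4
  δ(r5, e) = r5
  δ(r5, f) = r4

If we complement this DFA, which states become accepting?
Complement accept states = All states \ Original accept states
= {r0, r1, r2, r3, r4, r5} \ {r1, r2}
{r0, r3, r4, r5}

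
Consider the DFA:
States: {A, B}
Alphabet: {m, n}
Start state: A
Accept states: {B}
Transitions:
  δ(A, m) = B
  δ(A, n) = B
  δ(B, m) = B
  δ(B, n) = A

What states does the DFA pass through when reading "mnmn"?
read 'm': A → B
  read 'n': B → A
  read 'm': A → B
  read 'n': B → A
A -> B -> A -> B -> A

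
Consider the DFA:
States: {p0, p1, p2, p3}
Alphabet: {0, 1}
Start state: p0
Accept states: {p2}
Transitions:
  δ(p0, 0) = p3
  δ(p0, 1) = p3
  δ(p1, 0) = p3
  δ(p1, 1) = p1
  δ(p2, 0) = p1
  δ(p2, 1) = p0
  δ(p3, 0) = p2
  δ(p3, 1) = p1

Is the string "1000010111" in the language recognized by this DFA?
Processing string "1000010111":
  p0 --1--> p3
  p3 --0--> p2
  p2 --0--> p1
  p1 --0--> p3
  p3 --0--> p2
  p2 --1--> p0
  p0 --0--> p3
  p3 --1--> p1
  p1 --1--> p1
  p1 --1--> p1
Final state: p1
Accept states: {p2}
No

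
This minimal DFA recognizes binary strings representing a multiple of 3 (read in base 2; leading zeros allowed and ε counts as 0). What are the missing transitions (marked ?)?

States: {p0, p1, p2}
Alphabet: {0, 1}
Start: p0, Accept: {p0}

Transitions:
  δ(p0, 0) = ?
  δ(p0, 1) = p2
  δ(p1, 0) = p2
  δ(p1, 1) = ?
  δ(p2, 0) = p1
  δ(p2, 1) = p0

From the language and accept set, identify what each state tracks — p0: value ≡ 0 (mod 3); p1: value ≡ 2 (mod 3); p2: value ≡ 1 (mod 3).
Each missing δ(q, a) is the state matching the new tracked value after reading a.
δ(p0, 0) = p0; δ(p1, 1) = p1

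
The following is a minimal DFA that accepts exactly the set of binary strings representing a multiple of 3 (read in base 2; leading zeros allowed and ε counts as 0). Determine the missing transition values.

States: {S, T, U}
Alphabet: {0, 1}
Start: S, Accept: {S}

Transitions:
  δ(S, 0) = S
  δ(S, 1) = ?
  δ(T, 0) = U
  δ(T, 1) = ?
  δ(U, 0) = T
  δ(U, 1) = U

From the language and accept set, identify what each state tracks — S: value ≡ 0 (mod 3); T: value ≡ 1 (mod 3); U: value ≡ 2 (mod 3).
Each missing δ(q, a) is the state matching the new tracked value after reading a.
δ(S, 1) = T; δ(T, 1) = S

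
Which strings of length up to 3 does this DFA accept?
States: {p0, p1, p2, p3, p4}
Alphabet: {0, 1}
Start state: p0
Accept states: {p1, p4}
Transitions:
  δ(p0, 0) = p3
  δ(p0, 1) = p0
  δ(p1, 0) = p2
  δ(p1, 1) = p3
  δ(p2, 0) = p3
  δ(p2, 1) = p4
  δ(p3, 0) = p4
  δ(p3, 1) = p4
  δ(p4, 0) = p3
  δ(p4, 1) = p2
00, 01, 100, 101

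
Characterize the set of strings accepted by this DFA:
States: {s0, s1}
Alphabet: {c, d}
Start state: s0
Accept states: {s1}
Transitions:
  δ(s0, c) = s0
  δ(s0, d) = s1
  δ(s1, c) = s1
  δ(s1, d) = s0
Testing a few strings:
  'dd' → reject
  'ddd' → accept
  'cc' → reject
  'd' → accept
State roles: s0=even number of d's so far; s1=odd number of d's so far
All strings over {c,d} with an odd number of d's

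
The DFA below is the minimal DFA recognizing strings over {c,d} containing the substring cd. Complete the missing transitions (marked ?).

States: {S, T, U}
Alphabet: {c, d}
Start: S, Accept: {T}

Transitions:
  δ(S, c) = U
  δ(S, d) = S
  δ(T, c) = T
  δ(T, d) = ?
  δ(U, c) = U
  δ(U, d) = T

From the language and accept set, identify what each state tracks — S: no c seen yet; T: substring cd seen; U: seen a c, waiting for d.
Each missing δ(q, a) is the state matching the new tracked value after reading a.
δ(T, d) = T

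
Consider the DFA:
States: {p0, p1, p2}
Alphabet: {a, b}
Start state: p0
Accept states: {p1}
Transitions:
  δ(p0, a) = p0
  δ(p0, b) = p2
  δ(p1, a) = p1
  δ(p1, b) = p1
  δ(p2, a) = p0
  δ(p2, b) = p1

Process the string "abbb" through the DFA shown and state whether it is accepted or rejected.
Processing string "abbb":
  p0 --a--> p0
  p0 --b--> p2
  p2 --b--> p1
  p1 --b--> p1
Final state: p1
Accept states: {p1}
Yes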